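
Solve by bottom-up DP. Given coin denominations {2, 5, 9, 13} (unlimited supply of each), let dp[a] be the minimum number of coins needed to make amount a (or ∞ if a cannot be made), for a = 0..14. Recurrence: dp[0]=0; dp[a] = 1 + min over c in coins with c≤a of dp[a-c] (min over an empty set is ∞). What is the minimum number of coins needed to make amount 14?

2

 a  0  1  2  3  4  5  6  7  8  9 10 11 12 13 14
dp  0  -  1  -  2  1  3  2  4  1  2  2  3  1  2
(- denotes ∞ / unreachable)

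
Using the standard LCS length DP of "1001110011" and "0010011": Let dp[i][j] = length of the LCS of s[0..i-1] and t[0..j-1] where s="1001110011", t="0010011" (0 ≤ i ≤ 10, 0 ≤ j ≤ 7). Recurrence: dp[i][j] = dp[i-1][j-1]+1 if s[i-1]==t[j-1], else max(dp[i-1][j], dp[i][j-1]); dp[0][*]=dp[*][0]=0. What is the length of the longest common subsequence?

   ''  0  0  1  0  0  1  1
''  0  0  0  0  0  0  0  0
 1  0  0  0  1  1  1  1  1
 0  0  1  1  1  2  2  2  2
 0  0  1  2  2  2  3  3  3
 1  0  1  2  3  3  3  4  4
 1  0  1  2  3  3  3  4  5
 1  0  1  2  3  3  3  4  5
 0  0  1  2  3  4  4  4  5
 0  0  1  2  3  4  5  5  5
 1  0  1  2  3  4  5  6  6
 1  0  1  2  3  4  5  6  7

7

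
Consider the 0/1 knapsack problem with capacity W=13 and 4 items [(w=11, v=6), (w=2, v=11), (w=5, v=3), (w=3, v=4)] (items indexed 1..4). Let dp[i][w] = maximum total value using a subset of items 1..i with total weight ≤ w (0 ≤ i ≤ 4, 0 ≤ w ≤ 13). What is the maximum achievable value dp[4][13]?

i\w   0   1   2   3   4   5   6   7   8   9  10  11  12  13
  0   0   0   0   0   0   0   0   0   0   0   0   0   0   0
  1   0   0   0   0   0   0   0   0   0   0   0   6   6   6
  2   0   0  11  11  11  11  11  11  11  11  11  11  11  17
  3   0   0  11  11  11  11  11  14  14  14  14  14  14  17
  4   0   0  11  11  11  15  15  15  15  15  18  18  18  18

18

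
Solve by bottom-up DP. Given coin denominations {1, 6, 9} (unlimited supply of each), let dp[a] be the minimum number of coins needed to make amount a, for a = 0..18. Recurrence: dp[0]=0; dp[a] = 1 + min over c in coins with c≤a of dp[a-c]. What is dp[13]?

3

 a  0  1  2  3  4  5  6  7  8  9 10 11 12 13 14 15 16 17 18
dp  0  1  2  3  4  5  1  2  3  1  2  3  2  3  4  2  3  4  2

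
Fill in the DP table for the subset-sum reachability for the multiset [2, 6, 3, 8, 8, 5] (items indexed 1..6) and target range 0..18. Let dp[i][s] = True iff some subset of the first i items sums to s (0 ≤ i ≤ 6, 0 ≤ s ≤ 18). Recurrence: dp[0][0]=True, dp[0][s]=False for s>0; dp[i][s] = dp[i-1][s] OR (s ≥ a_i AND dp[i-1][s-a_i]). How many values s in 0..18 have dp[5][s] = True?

i\s   0   1   2   3   4   5   6   7   8   9  10  11  12  13  14  15  16  17  18
  0   T   F   F   F   F   F   F   F   F   F   F   F   F   F   F   F   F   F   F
  1   T   F   T   F   F   F   F   F   F   F   F   F   F   F   F   F   F   F   F
  2   T   F   T   F   F   F   T   F   T   F   F   F   F   F   F   F   F   F   F
  3   T   F   T   T   F   T   T   F   T   T   F   T   F   F   F   F   F   F   F
  4   T   F   T   T   F   T   T   F   T   T   T   T   F   T   T   F   T   T   F
  5   T   F   T   T   F   T   T   F   T   T   T   T   F   T   T   F   T   T   T
  6   T   F   T   T   F   T   T   T   T   T   T   T   F   T   T   T   T   T   T

14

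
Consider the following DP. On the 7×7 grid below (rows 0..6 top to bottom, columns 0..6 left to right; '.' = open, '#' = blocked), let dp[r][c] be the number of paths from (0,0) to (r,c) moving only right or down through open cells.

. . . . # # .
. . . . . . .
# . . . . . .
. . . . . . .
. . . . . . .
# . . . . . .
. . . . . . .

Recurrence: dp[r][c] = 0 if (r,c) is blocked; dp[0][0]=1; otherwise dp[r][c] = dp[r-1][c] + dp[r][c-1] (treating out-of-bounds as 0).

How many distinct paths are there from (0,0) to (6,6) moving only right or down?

r\c   0   1   2   3   4   5   6
  0   1   1   1   1   0   0   0
  1   1   2   3   4   4   4   4
  2   0   2   5   9  13  17  21
  3   0   2   7  16  29  46  67
  4   0   2   9  25  54 100 167
  5   0   2  11  36  90 190 357
  6   0   2  13  49 139 329 686

686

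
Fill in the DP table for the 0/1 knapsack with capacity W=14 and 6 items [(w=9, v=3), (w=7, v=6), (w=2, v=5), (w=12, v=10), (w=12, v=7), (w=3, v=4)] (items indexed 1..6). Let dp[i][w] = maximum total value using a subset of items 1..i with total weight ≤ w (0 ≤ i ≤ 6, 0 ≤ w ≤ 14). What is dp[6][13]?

i\w   0   1   2   3   4   5   6   7   8   9  10  11  12  13  14
  0   0   0   0   0   0   0   0   0   0   0   0   0   0   0   0
  1   0   0   0   0   0   0   0   0   0   3   3   3   3   3   3
  2   0   0   0   0   0   0   0   6   6   6   6   6   6   6   6
  3   0   0   5   5   5   5   5   6   6  11  11  11  11  11  11
  4   0   0   5   5   5   5   5   6   6  11  11  11  11  11  15
  5   0   0   5   5   5   5   5   6   6  11  11  11  11  11  15
  6   0   0   5   5   5   9   9   9   9  11  11  11  15  15  15

15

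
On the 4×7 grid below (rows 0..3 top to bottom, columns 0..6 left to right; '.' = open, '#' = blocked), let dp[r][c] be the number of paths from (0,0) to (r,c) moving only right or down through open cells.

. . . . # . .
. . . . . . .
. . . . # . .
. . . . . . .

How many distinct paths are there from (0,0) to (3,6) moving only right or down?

32

r\c   0   1   2   3   4   5   6
  0   1   1   1   1   0   0   0
  1   1   2   3   4   4   4   4
  2   1   3   6  10   0   4   8
  3   1   4  10  20  20  24  32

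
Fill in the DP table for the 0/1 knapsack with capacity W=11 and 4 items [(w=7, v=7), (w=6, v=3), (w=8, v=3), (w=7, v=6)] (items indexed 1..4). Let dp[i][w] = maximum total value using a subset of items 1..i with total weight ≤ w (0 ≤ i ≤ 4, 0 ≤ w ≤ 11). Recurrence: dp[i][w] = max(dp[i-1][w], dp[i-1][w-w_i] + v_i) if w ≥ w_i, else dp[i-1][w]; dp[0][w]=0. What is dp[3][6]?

3

i\w   0   1   2   3   4   5   6   7   8   9  10  11
  0   0   0   0   0   0   0   0   0   0   0   0   0
  1   0   0   0   0   0   0   0   7   7   7   7   7
  2   0   0   0   0   0   0   3   7   7   7   7   7
  3   0   0   0   0   0   0   3   7   7   7   7   7
  4   0   0   0   0   0   0   3   7   7   7   7   7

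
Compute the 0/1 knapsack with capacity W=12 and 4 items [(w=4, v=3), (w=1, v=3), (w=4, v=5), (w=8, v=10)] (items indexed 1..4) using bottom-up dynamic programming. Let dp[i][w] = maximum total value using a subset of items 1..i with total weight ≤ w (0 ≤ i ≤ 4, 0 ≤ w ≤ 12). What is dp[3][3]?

3

i\w   0   1   2   3   4   5   6   7   8   9  10  11  12
  0   0   0   0   0   0   0   0   0   0   0   0   0   0
  1   0   0   0   0   3   3   3   3   3   3   3   3   3
  2   0   3   3   3   3   6   6   6   6   6   6   6   6
  3   0   3   3   3   5   8   8   8   8  11  11  11  11
  4   0   3   3   3   5   8   8   8  10  13  13  13  15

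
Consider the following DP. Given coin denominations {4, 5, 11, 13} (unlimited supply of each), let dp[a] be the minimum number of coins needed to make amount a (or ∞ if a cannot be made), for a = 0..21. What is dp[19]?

3

 a  0  1  2  3  4  5  6  7  8  9 10 11 12 13 14 15 16 17 18 19 20 21
dp  0  -  -  -  1  1  -  -  2  2  2  1  3  1  3  2  2  2  2  3  3  3
(- denotes ∞ / unreachable)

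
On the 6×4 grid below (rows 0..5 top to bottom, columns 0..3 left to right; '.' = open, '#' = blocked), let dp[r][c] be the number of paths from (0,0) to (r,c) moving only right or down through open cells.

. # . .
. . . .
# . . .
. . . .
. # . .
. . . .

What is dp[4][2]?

3

r\c   0   1   2   3
  0   1   0   0   0
  1   1   1   1   1
  2   0   1   2   3
  3   0   1   3   6
  4   0   0   3   9
  5   0   0   3  12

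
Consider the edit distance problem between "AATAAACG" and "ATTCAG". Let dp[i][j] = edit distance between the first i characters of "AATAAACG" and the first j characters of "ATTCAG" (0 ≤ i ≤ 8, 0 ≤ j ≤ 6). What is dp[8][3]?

   ''  A  T  T  C  A  G
''  0  1  2  3  4  5  6
 A  1  0  1  2  3  4  5
 A  2  1  1  2  3  3  4
 T  3  2  1  1  2  3  4
 A  4  3  2  2  2  2  3
 A  5  4  3  3  3  2  3
 A  6  5  4  4  4  3  3
 C  7  6  5  5  4  4  4
 G  8  7  6  6  5  5  4

6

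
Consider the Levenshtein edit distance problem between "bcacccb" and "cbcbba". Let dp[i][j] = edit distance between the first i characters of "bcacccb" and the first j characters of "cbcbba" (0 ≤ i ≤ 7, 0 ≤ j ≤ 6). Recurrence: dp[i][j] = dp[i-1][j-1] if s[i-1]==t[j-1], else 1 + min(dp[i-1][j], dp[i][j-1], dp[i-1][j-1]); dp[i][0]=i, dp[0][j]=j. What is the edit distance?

   ''  c  b  c  b  b  a
''  0  1  2  3  4  5  6
 b  1  1  1  2  3  4  5
 c  2  1  2  1  2  3  4
 a  3  2  2  2  2  3  3
 c  4  3  3  2  3  3  4
 c  5  4  4  3  3  4  4
 c  6  5  5  4  4  4  5
 b  7  6  5  5  4  4  5

5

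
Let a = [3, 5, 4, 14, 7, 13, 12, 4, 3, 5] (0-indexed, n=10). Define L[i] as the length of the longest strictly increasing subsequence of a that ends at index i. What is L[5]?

   i    0    1    2    3    4    5    6    7    8    9
a[i]    3    5    4   14    7   13   12    4    3    5
L[i]    1    2    2    3    3    4    4    2    1    3

4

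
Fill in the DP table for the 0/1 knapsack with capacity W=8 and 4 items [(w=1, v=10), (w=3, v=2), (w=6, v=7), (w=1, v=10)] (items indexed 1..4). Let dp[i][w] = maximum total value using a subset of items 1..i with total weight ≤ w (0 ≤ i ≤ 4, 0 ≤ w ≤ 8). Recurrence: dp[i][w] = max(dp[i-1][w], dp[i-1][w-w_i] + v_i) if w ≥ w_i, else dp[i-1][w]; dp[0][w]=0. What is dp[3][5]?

12

i\w   0   1   2   3   4   5   6   7   8
  0   0   0   0   0   0   0   0   0   0
  1   0  10  10  10  10  10  10  10  10
  2   0  10  10  10  12  12  12  12  12
  3   0  10  10  10  12  12  12  17  17
  4   0  10  20  20  20  22  22  22  27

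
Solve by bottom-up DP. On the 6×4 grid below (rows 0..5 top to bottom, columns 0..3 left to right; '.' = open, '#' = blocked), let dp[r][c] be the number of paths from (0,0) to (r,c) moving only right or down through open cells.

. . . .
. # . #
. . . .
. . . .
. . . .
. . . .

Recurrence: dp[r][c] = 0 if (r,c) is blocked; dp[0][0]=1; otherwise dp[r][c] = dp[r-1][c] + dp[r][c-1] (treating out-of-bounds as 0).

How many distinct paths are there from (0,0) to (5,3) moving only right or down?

r\c   0   1   2   3
  0   1   1   1   1
  1   1   0   1   0
  2   1   1   2   2
  3   1   2   4   6
  4   1   3   7  13
  5   1   4  11  24

24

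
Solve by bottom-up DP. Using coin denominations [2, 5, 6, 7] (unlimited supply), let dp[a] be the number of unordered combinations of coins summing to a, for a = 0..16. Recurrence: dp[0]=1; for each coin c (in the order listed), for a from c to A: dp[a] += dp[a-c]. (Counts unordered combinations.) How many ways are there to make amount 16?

7

after  coin     0     1     2     3     4     5     6     7     8     9    10    11    12    13    14    15    16
          2     1     0     1     0     1     0     1     0     1     0     1     0     1     0     1     0     1
          5     1     0     1     0     1     1     1     1     1     1     2     1     2     1     2     2     2
          6     1     0     1     0     1     1     2     1     2     1     3     2     4     2     4     3     5
          7     1     0     1     0     1     1     2     2     2     2     3     3     5     4     6     5     7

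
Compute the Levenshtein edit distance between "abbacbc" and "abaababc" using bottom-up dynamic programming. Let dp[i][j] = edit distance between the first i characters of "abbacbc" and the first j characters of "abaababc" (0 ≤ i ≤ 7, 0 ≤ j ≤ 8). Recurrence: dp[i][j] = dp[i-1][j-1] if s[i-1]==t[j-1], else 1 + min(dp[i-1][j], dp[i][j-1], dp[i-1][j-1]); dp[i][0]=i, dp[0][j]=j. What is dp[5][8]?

   ''  a  b  a  a  b  a  b  c
''  0  1  2  3  4  5  6  7  8
 a  1  0  1  2  3  4  5  6  7
 b  2  1  0  1  2  3  4  5  6
 b  3  2  1  1  2  2  3  4  5
 a  4  3  2  1  1  2  2  3  4
 c  5  4  3  2  2  2  3  3  3
 b  6  5  4  3  3  2  3  3  4
 c  7  6  5  4  4  3  3  4  3

3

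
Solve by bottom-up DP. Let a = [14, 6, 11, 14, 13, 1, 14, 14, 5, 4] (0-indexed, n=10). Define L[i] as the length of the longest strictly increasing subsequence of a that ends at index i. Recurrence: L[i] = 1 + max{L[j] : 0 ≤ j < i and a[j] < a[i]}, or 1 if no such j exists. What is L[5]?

1

   i    0    1    2    3    4    5    6    7    8    9
a[i]   14    6   11   14   13    1   14   14    5    4
L[i]    1    1    2    3    3    1    4    4    2    2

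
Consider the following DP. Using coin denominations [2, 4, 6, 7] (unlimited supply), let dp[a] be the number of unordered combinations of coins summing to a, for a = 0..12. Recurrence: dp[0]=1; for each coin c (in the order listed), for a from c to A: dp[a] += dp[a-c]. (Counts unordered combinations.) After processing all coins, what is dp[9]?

after  coin     0     1     2     3     4     5     6     7     8     9    10    11    12
          2     1     0     1     0     1     0     1     0     1     0     1     0     1
          4     1     0     1     0     2     0     2     0     3     0     3     0     4
          6     1     0     1     0     2     0     3     0     4     0     5     0     7
          7     1     0     1     0     2     0     3     1     4     1     5     2     7

1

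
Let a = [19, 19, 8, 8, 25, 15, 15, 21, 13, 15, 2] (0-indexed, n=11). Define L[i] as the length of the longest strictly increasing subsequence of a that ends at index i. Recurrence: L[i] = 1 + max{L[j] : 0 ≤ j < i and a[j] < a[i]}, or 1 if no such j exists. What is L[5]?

   i    0    1    2    3    4    5    6    7    8    9   10
a[i]   19   19    8    8   25   15   15   21   13   15    2
L[i]    1    1    1    1    2    2    2    3    2    3    1

2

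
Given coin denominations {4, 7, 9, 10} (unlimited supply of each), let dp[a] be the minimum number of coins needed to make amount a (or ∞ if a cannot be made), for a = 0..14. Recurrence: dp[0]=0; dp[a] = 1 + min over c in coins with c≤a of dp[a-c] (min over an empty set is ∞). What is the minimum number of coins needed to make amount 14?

2

 a  0  1  2  3  4  5  6  7  8  9 10 11 12 13 14
dp  0  -  -  -  1  -  -  1  2  1  1  2  3  2  2
(- denotes ∞ / unreachable)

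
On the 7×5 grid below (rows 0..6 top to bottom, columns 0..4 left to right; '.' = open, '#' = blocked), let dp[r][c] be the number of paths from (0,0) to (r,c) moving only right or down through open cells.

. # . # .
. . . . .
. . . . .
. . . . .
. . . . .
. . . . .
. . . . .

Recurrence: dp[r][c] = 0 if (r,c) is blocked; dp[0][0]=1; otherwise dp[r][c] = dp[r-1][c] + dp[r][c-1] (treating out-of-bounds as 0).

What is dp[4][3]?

20

r\c   0   1   2   3   4
  0   1   0   0   0   0
  1   1   1   1   1   1
  2   1   2   3   4   5
  3   1   3   6  10  15
  4   1   4  10  20  35
  5   1   5  15  35  70
  6   1   6  21  56 126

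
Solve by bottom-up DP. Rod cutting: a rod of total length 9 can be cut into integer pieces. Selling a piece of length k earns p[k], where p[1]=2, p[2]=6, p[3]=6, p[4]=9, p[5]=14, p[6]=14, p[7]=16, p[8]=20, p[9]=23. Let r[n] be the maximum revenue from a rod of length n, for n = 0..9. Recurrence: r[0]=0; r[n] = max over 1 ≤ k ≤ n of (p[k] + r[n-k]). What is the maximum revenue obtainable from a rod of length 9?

   n    0    1    2    3    4    5    6    7    8    9
r[n]    0    2    6    8   12   14   18   20   24   26

26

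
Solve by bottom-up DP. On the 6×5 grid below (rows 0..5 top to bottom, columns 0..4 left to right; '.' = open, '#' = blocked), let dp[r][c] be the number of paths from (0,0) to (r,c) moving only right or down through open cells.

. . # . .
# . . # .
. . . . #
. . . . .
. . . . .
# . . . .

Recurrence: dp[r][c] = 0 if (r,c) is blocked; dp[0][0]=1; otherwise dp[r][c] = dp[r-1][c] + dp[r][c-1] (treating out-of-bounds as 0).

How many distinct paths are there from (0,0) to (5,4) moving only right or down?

r\c   0   1   2   3   4
  0   1   1   0   0   0
  1   0   1   1   0   0
  2   0   1   2   2   0
  3   0   1   3   5   5
  4   0   1   4   9  14
  5   0   1   5  14  28

28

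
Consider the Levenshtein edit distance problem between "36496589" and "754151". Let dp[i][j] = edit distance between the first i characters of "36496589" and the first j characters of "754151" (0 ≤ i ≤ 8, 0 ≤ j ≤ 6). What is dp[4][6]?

   ''  7  5  4  1  5  1
''  0  1  2  3  4  5  6
 3  1  1  2  3  4  5  6
 6  2  2  2  3  4  5  6
 4  3  3  3  2  3  4  5
 9  4  4  4  3  3  4  5
 6  5  5  5  4  4  4  5
 5  6  6  5  5  5  4  5
 8  7  7  6  6  6  5  5
 9  8  8  7  7  7  6  6

5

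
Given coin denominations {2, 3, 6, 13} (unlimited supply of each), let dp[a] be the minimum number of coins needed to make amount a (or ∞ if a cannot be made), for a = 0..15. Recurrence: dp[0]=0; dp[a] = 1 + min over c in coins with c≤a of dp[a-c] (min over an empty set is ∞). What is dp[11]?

3

 a  0  1  2  3  4  5  6  7  8  9 10 11 12 13 14 15
dp  0  -  1  1  2  2  1  3  2  2  3  3  2  1  3  2
(- denotes ∞ / unreachable)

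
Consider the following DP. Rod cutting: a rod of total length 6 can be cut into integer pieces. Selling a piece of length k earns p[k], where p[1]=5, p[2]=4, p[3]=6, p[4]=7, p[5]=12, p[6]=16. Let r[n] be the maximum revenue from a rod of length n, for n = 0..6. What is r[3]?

15

   n    0    1    2    3    4    5    6
r[n]    0    5   10   15   20   25   30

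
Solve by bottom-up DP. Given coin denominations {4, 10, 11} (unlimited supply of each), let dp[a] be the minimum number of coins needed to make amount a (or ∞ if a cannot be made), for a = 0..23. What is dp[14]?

 a  0  1  2  3  4  5  6  7  8  9 10 11 12 13 14 15 16 17 18 19 20 21 22 23
dp  0  -  -  -  1  -  -  -  2  -  1  1  3  -  2  2  4  -  3  3  2  2  2  4
(- denotes ∞ / unreachable)

2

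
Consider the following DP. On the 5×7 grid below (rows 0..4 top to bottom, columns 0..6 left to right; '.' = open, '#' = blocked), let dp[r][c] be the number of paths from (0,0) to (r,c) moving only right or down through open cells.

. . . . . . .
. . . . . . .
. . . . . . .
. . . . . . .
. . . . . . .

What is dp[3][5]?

56

r\c   0   1   2   3   4   5   6
  0   1   1   1   1   1   1   1
  1   1   2   3   4   5   6   7
  2   1   3   6  10  15  21  28
  3   1   4  10  20  35  56  84
  4   1   5  15  35  70 126 210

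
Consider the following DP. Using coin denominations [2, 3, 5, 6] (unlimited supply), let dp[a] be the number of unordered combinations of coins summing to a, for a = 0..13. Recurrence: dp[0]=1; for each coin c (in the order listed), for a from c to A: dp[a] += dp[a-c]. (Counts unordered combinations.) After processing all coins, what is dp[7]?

2

after  coin     0     1     2     3     4     5     6     7     8     9    10    11    12    13
          2     1     0     1     0     1     0     1     0     1     0     1     0     1     0
          3     1     0     1     1     1     1     2     1     2     2     2     2     3     2
          5     1     0     1     1     1     2     2     2     3     3     4     4     5     5
          6     1     0     1     1     1     2     3     2     4     4     5     6     8     7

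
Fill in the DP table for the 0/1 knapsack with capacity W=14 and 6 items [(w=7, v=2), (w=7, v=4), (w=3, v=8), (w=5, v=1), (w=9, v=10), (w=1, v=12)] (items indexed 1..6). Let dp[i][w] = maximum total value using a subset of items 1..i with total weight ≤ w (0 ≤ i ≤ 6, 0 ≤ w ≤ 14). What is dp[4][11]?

i\w   0   1   2   3   4   5   6   7   8   9  10  11  12  13  14
  0   0   0   0   0   0   0   0   0   0   0   0   0   0   0   0
  1   0   0   0   0   0   0   0   2   2   2   2   2   2   2   2
  2   0   0   0   0   0   0   0   4   4   4   4   4   4   4   6
  3   0   0   0   8   8   8   8   8   8   8  12  12  12  12  12
  4   0   0   0   8   8   8   8   8   9   9  12  12  12  12  12
  5   0   0   0   8   8   8   8   8   9  10  12  12  18  18  18
  6   0  12  12  12  20  20  20  20  20  21  22  24  24  30  30

12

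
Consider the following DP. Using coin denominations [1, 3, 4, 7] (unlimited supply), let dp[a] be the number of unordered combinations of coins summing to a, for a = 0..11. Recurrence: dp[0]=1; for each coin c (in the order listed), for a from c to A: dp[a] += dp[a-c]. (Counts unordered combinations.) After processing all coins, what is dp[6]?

4

after  coin     0     1     2     3     4     5     6     7     8     9    10    11
          1     1     1     1     1     1     1     1     1     1     1     1     1
          3     1     1     1     2     2     2     3     3     3     4     4     4
          4     1     1     1     2     3     3     4     5     6     7     8     9
          7     1     1     1     2     3     3     4     6     7     8    10    12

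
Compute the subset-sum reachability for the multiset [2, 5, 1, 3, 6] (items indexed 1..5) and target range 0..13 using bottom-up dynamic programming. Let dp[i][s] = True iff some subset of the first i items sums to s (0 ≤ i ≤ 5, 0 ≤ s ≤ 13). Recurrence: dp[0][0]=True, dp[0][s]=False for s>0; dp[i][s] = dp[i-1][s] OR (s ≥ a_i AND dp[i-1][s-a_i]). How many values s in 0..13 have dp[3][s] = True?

8

i\s   0   1   2   3   4   5   6   7   8   9  10  11  12  13
  0   T   F   F   F   F   F   F   F   F   F   F   F   F   F
  1   T   F   T   F   F   F   F   F   F   F   F   F   F   F
  2   T   F   T   F   F   T   F   T   F   F   F   F   F   F
  3   T   T   T   T   F   T   T   T   T   F   F   F   F   F
  4   T   T   T   T   T   T   T   T   T   T   T   T   F   F
  5   T   T   T   T   T   T   T   T   T   T   T   T   T   T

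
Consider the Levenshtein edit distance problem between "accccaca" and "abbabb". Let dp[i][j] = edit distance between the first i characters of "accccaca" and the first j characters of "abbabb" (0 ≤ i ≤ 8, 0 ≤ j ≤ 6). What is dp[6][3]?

5

   ''  a  b  b  a  b  b
''  0  1  2  3  4  5  6
 a  1  0  1  2  3  4  5
 c  2  1  1  2  3  4  5
 c  3  2  2  2  3  4  5
 c  4  3  3  3  3  4  5
 c  5  4  4  4  4  4  5
 a  6  5  5  5  4  5  5
 c  7  6  6  6  5  5  6
 a  8  7  7  7  6  6  6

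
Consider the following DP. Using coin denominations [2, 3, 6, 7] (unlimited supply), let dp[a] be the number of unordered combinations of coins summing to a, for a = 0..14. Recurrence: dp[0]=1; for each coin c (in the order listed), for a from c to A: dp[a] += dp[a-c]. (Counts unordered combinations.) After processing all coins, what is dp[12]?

7

after  coin     0     1     2     3     4     5     6     7     8     9    10    11    12    13    14
          2     1     0     1     0     1     0     1     0     1     0     1     0     1     0     1
          3     1     0     1     1     1     1     2     1     2     2     2     2     3     2     3
          6     1     0     1     1     1     1     3     1     3     3     3     3     6     3     6
          7     1     0     1     1     1     1     3     2     3     4     4     4     7     6     8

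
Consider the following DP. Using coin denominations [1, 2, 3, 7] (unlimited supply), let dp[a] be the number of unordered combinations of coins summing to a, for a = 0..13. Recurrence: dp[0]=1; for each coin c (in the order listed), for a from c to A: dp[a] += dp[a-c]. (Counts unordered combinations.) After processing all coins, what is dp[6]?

after  coin     0     1     2     3     4     5     6     7     8     9    10    11    12    13
          1     1     1     1     1     1     1     1     1     1     1     1     1     1     1
          2     1     1     2     2     3     3     4     4     5     5     6     6     7     7
          3     1     1     2     3     4     5     7     8    10    12    14    16    19    21
          7     1     1     2     3     4     5     7     9    11    14    17    20    24    28

7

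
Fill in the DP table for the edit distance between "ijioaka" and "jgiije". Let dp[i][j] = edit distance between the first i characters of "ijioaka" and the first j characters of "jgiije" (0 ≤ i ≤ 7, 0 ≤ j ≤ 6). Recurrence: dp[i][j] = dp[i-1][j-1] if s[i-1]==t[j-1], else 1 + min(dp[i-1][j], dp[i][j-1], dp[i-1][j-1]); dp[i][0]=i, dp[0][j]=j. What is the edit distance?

   ''  j  g  i  i  j  e
''  0  1  2  3  4  5  6
 i  1  1  2  2  3  4  5
 j  2  1  2  3  3  3  4
 i  3  2  2  2  3  4  4
 o  4  3  3  3  3  4  5
 a  5  4  4  4  4  4  5
 k  6  5  5  5  5  5  5
 a  7  6  6  6  6  6  6

6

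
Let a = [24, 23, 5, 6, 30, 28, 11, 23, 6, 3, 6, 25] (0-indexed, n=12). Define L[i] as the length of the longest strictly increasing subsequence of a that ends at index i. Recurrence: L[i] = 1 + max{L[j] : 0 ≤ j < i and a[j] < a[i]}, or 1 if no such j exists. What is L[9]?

1

   i    0    1    2    3    4    5    6    7    8    9   10   11
a[i]   24   23    5    6   30   28   11   23    6    3    6   25
L[i]    1    1    1    2    3    3    3    4    2    1    2    5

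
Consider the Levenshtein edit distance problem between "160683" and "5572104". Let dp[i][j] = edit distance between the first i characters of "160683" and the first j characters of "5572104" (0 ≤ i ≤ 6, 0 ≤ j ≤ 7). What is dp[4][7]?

   ''  5  5  7  2  1  0  4
''  0  1  2  3  4  5  6  7
 1  1  1  2  3  4  4  5  6
 6  2  2  2  3  4  5  5  6
 0  3  3  3  3  4  5  5  6
 6  4  4  4  4  4  5  6  6
 8  5  5  5  5  5  5  6  7
 3  6  6  6  6  6  6  6  7

6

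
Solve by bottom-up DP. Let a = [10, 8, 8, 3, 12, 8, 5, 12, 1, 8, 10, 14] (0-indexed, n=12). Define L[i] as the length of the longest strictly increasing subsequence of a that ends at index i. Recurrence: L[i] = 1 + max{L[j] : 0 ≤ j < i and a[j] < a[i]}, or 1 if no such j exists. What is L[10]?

4

   i    0    1    2    3    4    5    6    7    8    9   10   11
a[i]   10    8    8    3   12    8    5   12    1    8   10   14
L[i]    1    1    1    1    2    2    2    3    1    3    4    5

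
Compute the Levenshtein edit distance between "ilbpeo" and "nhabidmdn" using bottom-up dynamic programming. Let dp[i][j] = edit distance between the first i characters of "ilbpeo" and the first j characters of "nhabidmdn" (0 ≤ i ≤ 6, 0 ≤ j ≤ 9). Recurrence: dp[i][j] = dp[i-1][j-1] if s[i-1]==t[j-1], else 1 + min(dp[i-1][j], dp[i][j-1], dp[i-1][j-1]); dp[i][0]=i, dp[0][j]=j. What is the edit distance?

   ''  n  h  a  b  i  d  m  d  n
''  0  1  2  3  4  5  6  7  8  9
 i  1  1  2  3  4  4  5  6  7  8
 l  2  2  2  3  4  5  5  6  7  8
 b  3  3  3  3  3  4  5  6  7  8
 p  4  4  4  4  4  4  5  6  7  8
 e  5  5  5  5  5  5  5  6  7  8
 o  6  6  6  6  6  6  6  6  7  8

8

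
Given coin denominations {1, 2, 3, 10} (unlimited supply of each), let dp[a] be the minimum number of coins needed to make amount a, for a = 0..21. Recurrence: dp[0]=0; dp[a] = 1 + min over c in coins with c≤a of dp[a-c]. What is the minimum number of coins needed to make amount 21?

3

 a  0  1  2  3  4  5  6  7  8  9 10 11 12 13 14 15 16 17 18 19 20 21
dp  0  1  1  1  2  2  2  3  3  3  1  2  2  2  3  3  3  4  4  4  2  3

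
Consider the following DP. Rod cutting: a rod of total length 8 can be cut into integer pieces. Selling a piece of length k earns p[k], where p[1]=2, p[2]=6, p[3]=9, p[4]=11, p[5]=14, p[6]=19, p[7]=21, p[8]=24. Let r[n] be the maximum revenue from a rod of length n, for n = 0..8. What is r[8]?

   n    0    1    2    3    4    5    6    7    8
r[n]    0    2    6    9   12   15   19   21   25

25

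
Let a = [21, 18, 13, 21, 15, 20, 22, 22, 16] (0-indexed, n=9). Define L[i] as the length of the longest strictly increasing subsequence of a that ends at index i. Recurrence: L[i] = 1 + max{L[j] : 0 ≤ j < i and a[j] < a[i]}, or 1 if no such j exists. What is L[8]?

   i    0    1    2    3    4    5    6    7    8
a[i]   21   18   13   21   15   20   22   22   16
L[i]    1    1    1    2    2    3    4    4    3

3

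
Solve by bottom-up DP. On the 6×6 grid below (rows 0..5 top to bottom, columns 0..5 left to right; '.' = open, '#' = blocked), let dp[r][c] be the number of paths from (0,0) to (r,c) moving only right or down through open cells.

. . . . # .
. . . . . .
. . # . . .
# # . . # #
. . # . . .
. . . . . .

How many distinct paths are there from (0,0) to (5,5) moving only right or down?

12

r\c   0   1   2   3   4   5
  0   1   1   1   1   0   0
  1   1   2   3   4   4   4
  2   1   3   0   4   8  12
  3   0   0   0   4   0   0
  4   0   0   0   4   4   4
  5   0   0   0   4   8  12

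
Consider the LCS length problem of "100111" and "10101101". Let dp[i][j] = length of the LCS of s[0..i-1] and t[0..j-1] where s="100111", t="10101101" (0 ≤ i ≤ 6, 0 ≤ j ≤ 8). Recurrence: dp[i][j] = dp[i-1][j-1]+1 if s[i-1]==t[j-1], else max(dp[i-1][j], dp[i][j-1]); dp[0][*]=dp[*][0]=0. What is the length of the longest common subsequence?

   ''  1  0  1  0  1  1  0  1
''  0  0  0  0  0  0  0  0  0
 1  0  1  1  1  1  1  1  1  1
 0  0  1  2  2  2  2  2  2  2
 0  0  1  2  2  3  3  3  3  3
 1  0  1  2  3  3  4  4  4  4
 1  0  1  2  3  3  4  5  5  5
 1  0  1  2  3  3  4  5  5  6

6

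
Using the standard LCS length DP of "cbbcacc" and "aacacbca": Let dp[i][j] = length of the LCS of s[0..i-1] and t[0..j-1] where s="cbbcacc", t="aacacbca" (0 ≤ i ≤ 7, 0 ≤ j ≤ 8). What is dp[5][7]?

3

   ''  a  a  c  a  c  b  c  a
''  0  0  0  0  0  0  0  0  0
 c  0  0  0  1  1  1  1  1  1
 b  0  0  0  1  1  1  2  2  2
 b  0  0  0  1  1  1  2  2  2
 c  0  0  0  1  1  2  2  3  3
 a  0  1  1  1  2  2  2  3  4
 c  0  1  1  2  2  3  3  3  4
 c  0  1  1  2  2  3  3  4  4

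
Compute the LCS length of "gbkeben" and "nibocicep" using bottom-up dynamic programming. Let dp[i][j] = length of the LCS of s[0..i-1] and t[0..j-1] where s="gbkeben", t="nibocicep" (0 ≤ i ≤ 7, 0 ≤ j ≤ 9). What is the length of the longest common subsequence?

   ''  n  i  b  o  c  i  c  e  p
''  0  0  0  0  0  0  0  0  0  0
 g  0  0  0  0  0  0  0  0  0  0
 b  0  0  0  1  1  1  1  1  1  1
 k  0  0  0  1  1  1  1  1  1  1
 e  0  0  0  1  1  1  1  1  2  2
 b  0  0  0  1  1  1  1  1  2  2
 e  0  0  0  1  1  1  1  1  2  2
 n  0  1  1  1  1  1  1  1  2  2

2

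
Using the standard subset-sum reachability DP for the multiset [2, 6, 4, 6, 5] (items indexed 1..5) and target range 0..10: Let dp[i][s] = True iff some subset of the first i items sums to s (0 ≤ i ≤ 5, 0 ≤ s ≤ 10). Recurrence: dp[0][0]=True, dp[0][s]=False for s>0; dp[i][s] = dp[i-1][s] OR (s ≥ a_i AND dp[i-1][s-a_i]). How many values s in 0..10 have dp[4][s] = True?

i\s   0   1   2   3   4   5   6   7   8   9  10
  0   T   F   F   F   F   F   F   F   F   F   F
  1   T   F   T   F   F   F   F   F   F   F   F
  2   T   F   T   F   F   F   T   F   T   F   F
  3   T   F   T   F   T   F   T   F   T   F   T
  4   T   F   T   F   T   F   T   F   T   F   T
  5   T   F   T   F   T   T   T   T   T   T   T

6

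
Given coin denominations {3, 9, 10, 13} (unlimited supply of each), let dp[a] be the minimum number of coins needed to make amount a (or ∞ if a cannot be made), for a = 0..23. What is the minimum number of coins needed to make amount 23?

 a  0  1  2  3  4  5  6  7  8  9 10 11 12 13 14 15 16 17 18 19 20 21 22 23
dp  0  -  -  1  -  -  2  -  -  1  1  -  2  1  -  3  2  -  2  2  2  3  2  2
(- denotes ∞ / unreachable)

2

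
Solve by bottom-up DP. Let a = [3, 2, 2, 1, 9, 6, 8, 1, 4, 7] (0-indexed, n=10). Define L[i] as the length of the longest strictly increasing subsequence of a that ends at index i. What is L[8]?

   i    0    1    2    3    4    5    6    7    8    9
a[i]    3    2    2    1    9    6    8    1    4    7
L[i]    1    1    1    1    2    2    3    1    2    3

2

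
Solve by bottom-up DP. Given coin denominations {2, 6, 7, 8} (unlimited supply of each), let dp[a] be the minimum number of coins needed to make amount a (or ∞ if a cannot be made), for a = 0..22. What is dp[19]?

3

 a  0  1  2  3  4  5  6  7  8  9 10 11 12 13 14 15 16 17 18 19 20 21 22
dp  0  -  1  -  2  -  1  1  1  2  2  3  2  2  2  2  2  3  3  3  3  3  3
(- denotes ∞ / unreachable)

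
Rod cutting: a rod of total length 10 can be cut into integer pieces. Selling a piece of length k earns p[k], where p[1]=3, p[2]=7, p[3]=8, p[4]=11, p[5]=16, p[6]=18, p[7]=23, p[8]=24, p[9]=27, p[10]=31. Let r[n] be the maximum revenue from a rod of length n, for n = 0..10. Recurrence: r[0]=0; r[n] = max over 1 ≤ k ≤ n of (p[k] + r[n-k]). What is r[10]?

   n    0    1    2    3    4    5    6    7    8    9   10
r[n]    0    3    7   10   14   17   21   24   28   31   35

35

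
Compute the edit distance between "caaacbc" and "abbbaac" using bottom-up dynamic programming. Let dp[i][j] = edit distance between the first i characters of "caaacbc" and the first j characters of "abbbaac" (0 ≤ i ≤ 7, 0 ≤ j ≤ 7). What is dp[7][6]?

   ''  a  b  b  b  a  a  c
''  0  1  2  3  4  5  6  7
 c  1  1  2  3  4  5  6  6
 a  2  1  2  3  4  4  5  6
 a  3  2  2  3  4  4  4  5
 a  4  3  3  3  4  4  4  5
 c  5  4  4  4  4  5  5  4
 b  6  5  4  4  4  5  6  5
 c  7  6  5  5  5  5  6  6

6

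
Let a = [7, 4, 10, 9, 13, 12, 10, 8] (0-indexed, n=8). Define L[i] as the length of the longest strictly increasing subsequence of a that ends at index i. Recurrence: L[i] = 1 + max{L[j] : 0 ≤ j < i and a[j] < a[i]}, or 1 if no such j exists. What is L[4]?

3

   i    0    1    2    3    4    5    6    7
a[i]    7    4   10    9   13   12   10    8
L[i]    1    1    2    2    3    3    3    2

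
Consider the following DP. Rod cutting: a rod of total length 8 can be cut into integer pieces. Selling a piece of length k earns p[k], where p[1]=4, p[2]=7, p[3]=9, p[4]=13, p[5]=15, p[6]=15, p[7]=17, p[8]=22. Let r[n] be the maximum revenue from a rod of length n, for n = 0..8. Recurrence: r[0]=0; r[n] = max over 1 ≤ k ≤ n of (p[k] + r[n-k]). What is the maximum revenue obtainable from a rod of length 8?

32

   n    0    1    2    3    4    5    6    7    8
r[n]    0    4    8   12   16   20   24   28   32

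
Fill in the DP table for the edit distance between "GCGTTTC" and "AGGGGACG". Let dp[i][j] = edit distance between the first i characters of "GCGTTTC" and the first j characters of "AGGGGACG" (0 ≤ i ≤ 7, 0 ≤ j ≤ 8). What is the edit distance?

   ''  A  G  G  G  G  A  C  G
''  0  1  2  3  4  5  6  7  8
 G  1  1  1  2  3  4  5  6  7
 C  2  2  2  2  3  4  5  5  6
 G  3  3  2  2  2  3  4  5  5
 T  4  4  3  3  3  3  4  5  6
 T  5  5  4  4  4  4  4  5  6
 T  6  6  5  5  5  5  5  5  6
 C  7  7  6  6  6  6  6  5  6

6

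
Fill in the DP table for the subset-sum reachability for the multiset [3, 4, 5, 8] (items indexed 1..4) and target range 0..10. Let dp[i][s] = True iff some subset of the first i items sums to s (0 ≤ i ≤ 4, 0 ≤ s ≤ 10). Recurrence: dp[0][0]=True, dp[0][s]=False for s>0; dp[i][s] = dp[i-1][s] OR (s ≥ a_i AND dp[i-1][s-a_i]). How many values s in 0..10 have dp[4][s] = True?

7

i\s   0   1   2   3   4   5   6   7   8   9  10
  0   T   F   F   F   F   F   F   F   F   F   F
  1   T   F   F   T   F   F   F   F   F   F   F
  2   T   F   F   T   T   F   F   T   F   F   F
  3   T   F   F   T   T   T   F   T   T   T   F
  4   T   F   F   T   T   T   F   T   T   T   F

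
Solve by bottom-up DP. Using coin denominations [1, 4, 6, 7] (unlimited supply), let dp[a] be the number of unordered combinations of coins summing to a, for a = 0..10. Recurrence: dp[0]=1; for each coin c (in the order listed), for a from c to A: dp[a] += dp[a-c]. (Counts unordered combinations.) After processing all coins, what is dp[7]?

after  coin     0     1     2     3     4     5     6     7     8     9    10
          1     1     1     1     1     1     1     1     1     1     1     1
          4     1     1     1     1     2     2     2     2     3     3     3
          6     1     1     1     1     2     2     3     3     4     4     5
          7     1     1     1     1     2     2     3     4     5     5     6

4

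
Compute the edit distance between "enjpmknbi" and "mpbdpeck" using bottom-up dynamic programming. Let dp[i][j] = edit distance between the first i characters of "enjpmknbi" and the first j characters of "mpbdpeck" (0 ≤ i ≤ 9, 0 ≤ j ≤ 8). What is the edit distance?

9

   ''  m  p  b  d  p  e  c  k
''  0  1  2  3  4  5  6  7  8
 e  1  1  2  3  4  5  5  6  7
 n  2  2  2  3  4  5  6  6  7
 j  3  3  3  3  4  5  6  7  7
 p  4  4  3  4  4  4  5  6  7
 m  5  4  4  4  5  5  5  6  7
 k  6  5  5  5  5  6  6  6  6
 n  7  6  6  6  6  6  7  7  7
 b  8  7  7  6  7  7  7  8  8
 i  9  8  8  7  7  8  8  8  9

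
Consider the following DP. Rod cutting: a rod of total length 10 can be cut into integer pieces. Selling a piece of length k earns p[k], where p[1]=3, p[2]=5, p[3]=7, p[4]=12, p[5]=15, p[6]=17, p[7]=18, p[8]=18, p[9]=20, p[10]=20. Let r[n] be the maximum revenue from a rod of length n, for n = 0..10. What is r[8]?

24

   n    0    1    2    3    4    5    6    7    8    9   10
r[n]    0    3    6    9   12   15   18   21   24   27   30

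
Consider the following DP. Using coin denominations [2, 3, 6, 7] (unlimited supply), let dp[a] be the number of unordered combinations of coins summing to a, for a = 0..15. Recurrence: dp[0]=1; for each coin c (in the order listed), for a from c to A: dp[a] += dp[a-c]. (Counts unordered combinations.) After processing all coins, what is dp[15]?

after  coin     0     1     2     3     4     5     6     7     8     9    10    11    12    13    14    15
          2     1     0     1     0     1     0     1     0     1     0     1     0     1     0     1     0
          3     1     0     1     1     1     1     2     1     2     2     2     2     3     2     3     3
          6     1     0     1     1     1     1     3     1     3     3     3     3     6     3     6     6
          7     1     0     1     1     1     1     3     2     3     4     4     4     7     6     8     9

9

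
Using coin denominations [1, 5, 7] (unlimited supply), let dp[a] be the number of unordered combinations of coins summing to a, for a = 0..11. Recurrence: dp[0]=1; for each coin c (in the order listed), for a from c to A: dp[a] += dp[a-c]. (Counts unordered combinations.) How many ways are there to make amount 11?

after  coin     0     1     2     3     4     5     6     7     8     9    10    11
          1     1     1     1     1     1     1     1     1     1     1     1     1
          5     1     1     1     1     1     2     2     2     2     2     3     3
          7     1     1     1     1     1     2     2     3     3     3     4     4

4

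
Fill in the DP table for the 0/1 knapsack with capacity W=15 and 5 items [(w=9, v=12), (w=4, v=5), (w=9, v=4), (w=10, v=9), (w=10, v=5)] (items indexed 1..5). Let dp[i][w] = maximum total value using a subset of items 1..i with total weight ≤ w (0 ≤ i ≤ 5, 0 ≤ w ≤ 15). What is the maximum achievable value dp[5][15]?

17

i\w   0   1   2   3   4   5   6   7   8   9  10  11  12  13  14  15
  0   0   0   0   0   0   0   0   0   0   0   0   0   0   0   0   0
  1   0   0   0   0   0   0   0   0   0  12  12  12  12  12  12  12
  2   0   0   0   0   5   5   5   5   5  12  12  12  12  17  17  17
  3   0   0   0   0   5   5   5   5   5  12  12  12  12  17  17  17
  4   0   0   0   0   5   5   5   5   5  12  12  12  12  17  17  17
  5   0   0   0   0   5   5   5   5   5  12  12  12  12  17  17  17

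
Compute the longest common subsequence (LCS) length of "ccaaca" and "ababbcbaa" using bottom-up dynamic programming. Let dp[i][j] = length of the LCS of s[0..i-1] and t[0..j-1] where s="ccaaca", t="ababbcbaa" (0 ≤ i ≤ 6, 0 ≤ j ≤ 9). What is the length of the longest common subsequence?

4

   ''  a  b  a  b  b  c  b  a  a
''  0  0  0  0  0  0  0  0  0  0
 c  0  0  0  0  0  0  1  1  1  1
 c  0  0  0  0  0  0  1  1  1  1
 a  0  1  1  1  1  1  1  1  2  2
 a  0  1  1  2  2  2  2  2  2  3
 c  0  1  1  2  2  2  3  3  3  3
 a  0  1  1  2  2  2  3  3  4  4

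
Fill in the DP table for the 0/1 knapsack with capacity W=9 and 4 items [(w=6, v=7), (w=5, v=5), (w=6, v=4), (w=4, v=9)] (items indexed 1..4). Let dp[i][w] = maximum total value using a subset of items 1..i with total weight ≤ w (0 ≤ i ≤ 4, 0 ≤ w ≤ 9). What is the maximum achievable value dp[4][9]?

14

i\w   0   1   2   3   4   5   6   7   8   9
  0   0   0   0   0   0   0   0   0   0   0
  1   0   0   0   0   0   0   7   7   7   7
  2   0   0   0   0   0   5   7   7   7   7
  3   0   0   0   0   0   5   7   7   7   7
  4   0   0   0   0   9   9   9   9   9  14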